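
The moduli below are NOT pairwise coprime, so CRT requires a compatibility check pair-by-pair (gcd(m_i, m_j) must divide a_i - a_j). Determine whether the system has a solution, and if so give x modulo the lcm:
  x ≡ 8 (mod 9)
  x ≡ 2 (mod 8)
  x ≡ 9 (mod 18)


Moduli 9, 8, 18 are not pairwise coprime, so CRT works modulo lcm(m_i) when all pairwise compatibility conditions hold.
Pairwise compatibility: gcd(m_i, m_j) must divide a_i - a_j for every pair.
Merge one congruence at a time:
  Start: x ≡ 8 (mod 9).
  Combine with x ≡ 2 (mod 8): gcd(9, 8) = 1; 2 - 8 = -6, which IS divisible by 1, so compatible.
    Write x = 8 + 9·t and substitute into x ≡ 2 (mod 8): 9·t ≡ 2 − 8 = -6 (mod 8).
    Reduce coefficients mod 8: 1·t ≡ 2 (mod 8).
    So t ≡ 2 (mod 8).
    Then x = 8 + 9·2 = 26, valid modulo lcm(9, 8) = 72: x ≡ 26 (mod 72).
  Combine with x ≡ 9 (mod 18): gcd(72, 18) = 18, and 9 - 26 = -17 is NOT divisible by 18.
    ⇒ system is inconsistent (no integer solution).

No solution (the system is inconsistent).


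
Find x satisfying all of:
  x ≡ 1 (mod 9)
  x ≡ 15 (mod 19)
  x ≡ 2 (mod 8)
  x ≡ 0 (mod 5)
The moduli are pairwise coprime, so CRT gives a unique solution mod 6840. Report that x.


Product of moduli M = 9 · 19 · 8 · 5 = 6840.
Merge one congruence at a time:
  Start: x ≡ 1 (mod 9).
  Combine with x ≡ 15 (mod 19); new modulus lcm = 171.
    Write x = 1 + 9·t and substitute into x ≡ 15 (mod 19): 9·t ≡ 15 − 1 = 14 (mod 19).
    The inverse of 9 mod 19 is 17 (since 9·17 = 153 = 8·19 + 1), so t ≡ 17·14 = 238 ≡ 10 (mod 19).
    Then x = 1 + 9·10 = 91, valid modulo lcm(9, 19) = 171: x ≡ 91 (mod 171).
  Combine with x ≡ 2 (mod 8); new modulus lcm = 1368.
    Write x = 91 + 171·t and substitute into x ≡ 2 (mod 8): 171·t ≡ 2 − 91 = -89 (mod 8).
    Reduce coefficients mod 8: 3·t ≡ 7 (mod 8).
    The inverse of 3 mod 8 is 3 (since 3·3 = 9 = 1·8 + 1), so t ≡ 3·7 = 21 ≡ 5 (mod 8).
    Then x = 91 + 171·5 = 946, valid modulo lcm(171, 8) = 1368: x ≡ 946 (mod 1368).
  Combine with x ≡ 0 (mod 5); new modulus lcm = 6840.
    Write x = 946 + 1368·t and substitute into x ≡ 0 (mod 5): 1368·t ≡ 0 − 946 = -946 (mod 5).
    Reduce coefficients mod 5: 3·t ≡ 4 (mod 5).
    The inverse of 3 mod 5 is 2 (since 3·2 = 6 = 1·5 + 1), so t ≡ 2·4 = 8 ≡ 3 (mod 5).
    Then x = 946 + 1368·3 = 5050, valid modulo lcm(1368, 5) = 6840: x ≡ 5050 (mod 6840).
Verify against each original: 5050 mod 9 = 1, 5050 mod 19 = 15, 5050 mod 8 = 2, 5050 mod 5 = 0.

x ≡ 5050 (mod 6840).


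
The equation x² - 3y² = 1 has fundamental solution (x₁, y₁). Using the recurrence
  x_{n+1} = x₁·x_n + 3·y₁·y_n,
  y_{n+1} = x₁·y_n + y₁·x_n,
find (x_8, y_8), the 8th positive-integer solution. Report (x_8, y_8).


Step 1: Find the fundamental solution (x₁, y₁) of x² - 3y² = 1.
  Expand √3 as a continued fraction. a₀ = ⌊√3⌋ = 1; iterate m_{k+1} = d_k·a_k − m_k, d_{k+1} = (3 − m_{k+1}²)/d_k, a_{k+1} = ⌊(a₀ + m_{k+1})/d_{k+1}⌋ (starting m₀ = 0, d₀ = 1), with convergents p_k = a_k·p_{k-1} + p_{k-2}, q_k = a_k·q_{k-1} + q_{k-2} (p₋₁ = 1, q₋₁ = 0):
  k = 0: a₀ = 1; p₀/q₀ = 1/1; p₀² − 3·q₀² = 1 − 3 = -2.
  k = 1: m = 1, d = 2, a = ⌊(1 + 1)/2⌋ = 1; p/q = (1·1 + 1)/(1·1 + 0) = 2/1; p² − 3·q² = 4 − 3 = 1.
  The first convergent with p² − 3·q² = 1 gives the fundamental solution (x₁, y₁) = (2, 1).
Step 2: Apply the recurrence (x_{n+1}, y_{n+1}) = (x₁x_n + 3y₁y_n, x₁y_n + y₁x_n) repeatedly.
  From (x_1, y_1) = (2, 1): x_2 = 2·2 + 3·1·1 = 7; y_2 = 2·1 + 1·2 = 4.
  From (x_2, y_2) = (7, 4): x_3 = 2·7 + 3·1·4 = 26; y_3 = 2·4 + 1·7 = 15.
  From (x_3, y_3) = (26, 15): x_4 = 2·26 + 3·1·15 = 97; y_4 = 2·15 + 1·26 = 56.
  From (x_4, y_4) = (97, 56): x_5 = 2·97 + 3·1·56 = 362; y_5 = 2·56 + 1·97 = 209.
  From (x_5, y_5) = (362, 209): x_6 = 2·362 + 3·1·209 = 1351; y_6 = 2·209 + 1·362 = 780.
  From (x_6, y_6) = (1351, 780): x_7 = 2·1351 + 3·1·780 = 5042; y_7 = 2·780 + 1·1351 = 2911.
  From (x_7, y_7) = (5042, 2911): x_8 = 2·5042 + 3·1·2911 = 18817; y_8 = 2·2911 + 1·5042 = 10864.
Step 3: Verify x_8² - 3·y_8² = 354079489 - 354079488 = 1 (should be 1). ✓

(x_1, y_1) = (2, 1); (x_8, y_8) = (18817, 10864).


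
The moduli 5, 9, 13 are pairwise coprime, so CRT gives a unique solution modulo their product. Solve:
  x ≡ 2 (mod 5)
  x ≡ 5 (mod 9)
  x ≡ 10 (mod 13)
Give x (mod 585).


Moduli 5, 9, 13 are pairwise coprime; by CRT there is a unique solution modulo M = 5 · 9 · 13 = 585.
Solve pairwise, accumulating the modulus:
  Start with x ≡ 2 (mod 5).
  Combine with x ≡ 5 (mod 9): since gcd(5, 9) = 1, we get a unique residue mod 45.
    Write x = 2 + 5·t and substitute into x ≡ 5 (mod 9): 5·t ≡ 5 − 2 = 3 (mod 9).
    The inverse of 5 mod 9 is 2 (since 5·2 = 10 = 1·9 + 1), so t ≡ 2·3 = 6 ≡ 6 (mod 9).
    Then x = 2 + 5·6 = 32, valid modulo lcm(5, 9) = 45: x ≡ 32 (mod 45).
  Combine with x ≡ 10 (mod 13): since gcd(45, 13) = 1, we get a unique residue mod 585.
    Write x = 32 + 45·t and substitute into x ≡ 10 (mod 13): 45·t ≡ 10 − 32 = -22 (mod 13).
    Reduce coefficients mod 13: 6·t ≡ 4 (mod 13).
    The inverse of 6 mod 13 is 11 (since 6·11 = 66 = 5·13 + 1), so t ≡ 11·4 = 44 ≡ 5 (mod 13).
    Then x = 32 + 45·5 = 257, valid modulo lcm(45, 13) = 585: x ≡ 257 (mod 585).
Verify: 257 mod 5 = 2 ✓, 257 mod 9 = 5 ✓, 257 mod 13 = 10 ✓.

x ≡ 257 (mod 585).


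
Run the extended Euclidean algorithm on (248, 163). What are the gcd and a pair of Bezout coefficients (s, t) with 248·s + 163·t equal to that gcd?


Euclidean algorithm on (248, 163) — divide until remainder is 0:
  248 = 1 · 163 + 85
  163 = 1 · 85 + 78
  85 = 1 · 78 + 7
  78 = 11 · 7 + 1
  7 = 7 · 1 + 0
gcd(248, 163) = 1.
Track Bezout coefficients alongside the remainders: start with r₀ = 248 = a·1 + b·0 (s = 1, t = 0) and r₁ = 163 = a·0 + b·1 (s = 0, t = 1); each new remainder r_{k+1} = r_{k-1} − q_k·r_k inherits s_{k+1} = s_{k-1} − q_k·s_k, t_{k+1} = t_{k-1} − q_k·t_k, so r_k = a·s_k + b·t_k at every step:
  q = 1: r = 85, s = 1 − 1·0 = 1, t = 0 − 1·1 = -1  (check: 248·1 + 163·(-1) = 85)
  q = 1: r = 78, s = 0 − 1·1 = -1, t = 1 − 1·(-1) = 2  (check: 248·(-1) + 163·2 = 78)
  q = 1: r = 7, s = 1 − 1·(-1) = 2, t = -1 − 1·2 = -3  (check: 248·2 + 163·(-3) = 7)
  q = 11: r = 1, s = -1 − 11·2 = -23, t = 2 − 11·(-3) = 35  (check: 248·(-23) + 163·35 = 1)
The row with r = 1 (the gcd) gives the Bezout coefficients s = -23, t = 35.
Result: 248 · (-23) + 163 · (35) = 1.

gcd(248, 163) = 1; s = -23, t = 35 (check: 248·(-23) + 163·35 = 1).


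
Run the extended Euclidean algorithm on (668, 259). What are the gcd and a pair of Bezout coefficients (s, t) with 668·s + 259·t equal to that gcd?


Euclidean algorithm on (668, 259) — divide until remainder is 0:
  668 = 2 · 259 + 150
  259 = 1 · 150 + 109
  150 = 1 · 109 + 41
  109 = 2 · 41 + 27
  41 = 1 · 27 + 14
  27 = 1 · 14 + 13
  14 = 1 · 13 + 1
  13 = 13 · 1 + 0
gcd(668, 259) = 1.
Track Bezout coefficients alongside the remainders: start with r₀ = 668 = a·1 + b·0 (s = 1, t = 0) and r₁ = 259 = a·0 + b·1 (s = 0, t = 1); each new remainder r_{k+1} = r_{k-1} − q_k·r_k inherits s_{k+1} = s_{k-1} − q_k·s_k, t_{k+1} = t_{k-1} − q_k·t_k, so r_k = a·s_k + b·t_k at every step:
  q = 2: r = 150, s = 1 − 2·0 = 1, t = 0 − 2·1 = -2  (check: 668·1 + 259·(-2) = 150)
  q = 1: r = 109, s = 0 − 1·1 = -1, t = 1 − 1·(-2) = 3  (check: 668·(-1) + 259·3 = 109)
  q = 1: r = 41, s = 1 − 1·(-1) = 2, t = -2 − 1·3 = -5  (check: 668·2 + 259·(-5) = 41)
  q = 2: r = 27, s = -1 − 2·2 = -5, t = 3 − 2·(-5) = 13  (check: 668·(-5) + 259·13 = 27)
  q = 1: r = 14, s = 2 − 1·(-5) = 7, t = -5 − 1·13 = -18  (check: 668·7 + 259·(-18) = 14)
  q = 1: r = 13, s = -5 − 1·7 = -12, t = 13 − 1·(-18) = 31  (check: 668·(-12) + 259·31 = 13)
  q = 1: r = 1, s = 7 − 1·(-12) = 19, t = -18 − 1·31 = -49  (check: 668·19 + 259·(-49) = 1)
The row with r = 1 (the gcd) gives the Bezout coefficients s = 19, t = -49.
Result: 668 · (19) + 259 · (-49) = 1.

gcd(668, 259) = 1; s = 19, t = -49 (check: 668·19 + 259·(-49) = 1).


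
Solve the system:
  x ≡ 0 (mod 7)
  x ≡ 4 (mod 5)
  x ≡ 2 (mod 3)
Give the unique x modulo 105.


Moduli 7, 5, 3 are pairwise coprime; by CRT there is a unique solution modulo M = 7 · 5 · 3 = 105.
Solve pairwise, accumulating the modulus:
  Start with x ≡ 0 (mod 7).
  Combine with x ≡ 4 (mod 5): since gcd(7, 5) = 1, we get a unique residue mod 35.
    Write x = 0 + 7·t and substitute into x ≡ 4 (mod 5): 7·t ≡ 4 − 0 = 4 (mod 5).
    Reduce coefficients mod 5: 2·t ≡ 4 (mod 5).
    The inverse of 2 mod 5 is 3 (since 2·3 = 6 = 1·5 + 1), so t ≡ 3·4 = 12 ≡ 2 (mod 5).
    Then x = 0 + 7·2 = 14, valid modulo lcm(7, 5) = 35: x ≡ 14 (mod 35).
  Combine with x ≡ 2 (mod 3): since gcd(35, 3) = 1, we get a unique residue mod 105.
    Write x = 14 + 35·t and substitute into x ≡ 2 (mod 3): 35·t ≡ 2 − 14 = -12 (mod 3).
    Reduce coefficients mod 3: 2·t ≡ 0 (mod 3).
    The inverse of 2 mod 3 is 2 (since 2·2 = 4 = 1·3 + 1), so t ≡ 2·0 = 0 ≡ 0 (mod 3).
    Then x = 14 + 35·0 = 14, valid modulo lcm(35, 3) = 105: x ≡ 14 (mod 105).
Verify: 14 mod 7 = 0 ✓, 14 mod 5 = 4 ✓, 14 mod 3 = 2 ✓.

x ≡ 14 (mod 105).


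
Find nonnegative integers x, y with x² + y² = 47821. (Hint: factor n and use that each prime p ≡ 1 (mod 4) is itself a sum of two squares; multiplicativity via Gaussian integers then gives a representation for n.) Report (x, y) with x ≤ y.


Step 1: Factor n = 47821 = 17 · 29 · 97.
Step 2: Check the mod-4 condition on each prime factor: 17 ≡ 1 (mod 4), exponent 1; 29 ≡ 1 (mod 4), exponent 1; 97 ≡ 1 (mod 4), exponent 1.
All primes ≡ 3 (mod 4) appear to even exponent (or don't appear), so by the two-squares theorem n IS expressible as a sum of two squares.
Step 3: Build a representation. Here n = 17 · 29 · 97 is a product of primes ≡ 1 (mod 4). Each prime p ≡ 1 (mod 4) is itself a sum of two squares; find a² by testing p − a² for a perfect square:
  17: 17 − 1² = 16 = 4² ⇒ 17 = 1² + 4².
  29: 29 − 1² = 28, 29 − 2² = 25 = 5² ⇒ 29 = 2² + 5².
  97: 97 − 1² = 96, 97 − 2² = 93, 97 − 3² = 88, 97 − 4² = 81 = 9² ⇒ 97 = 4² + 9².
  Combine using the Brahmagupta–Fibonacci identity (a² + b²)(c² + d²) = (ac − bd)² + (ad + bc)² = (ac + bd)² + (ad − bc)²:
  17 · 29 = 493: from (1² + 4²)(2² + 5²), take (1·2 − 4·5, 1·5 + 4·2) = (2 − 20, 5 + 8) = (-18, 13); dropping signs (only squares matter) gives (18, 13); check 18² + 13² = 324 + 169 = 493 ✓.
  493 · 97 = 47821: from (18² + 13²)(4² + 9²), take (18·4 − 13·9, 18·9 + 13·4) = (72 − 117, 162 + 52) = (-45, 214); dropping signs (only squares matter) gives (45, 214); check 45² + 214² = 2025 + 45796 = 47821 ✓.
Step 4: Order so x ≤ y and verify: 45² + 214² = 2025 + 45796 = 47821 = n. ✓

n = 47821 = 45² + 214² (one valid representation with x ≤ y).


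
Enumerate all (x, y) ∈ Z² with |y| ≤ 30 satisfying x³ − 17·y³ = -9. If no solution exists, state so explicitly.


The equation is x³ - 17y³ = -9. For fixed y, x³ = 17·y³ − 9, so a solution requires the RHS to be a perfect cube.
Strategy: iterate y from -30 to 30, compute RHS = 17·y³ − 9, and check whether it is a (positive or negative) perfect cube.
Check small values of y:
  y = 0: RHS = -9 is not a perfect cube.
  y = 1: RHS = 8 = (2)³ ⇒ x = 2 works.
  y = -1: RHS = -26 is not a perfect cube.
  y = 2: RHS = 127 is not a perfect cube.
  y = -2: RHS = -145 is not a perfect cube.
  y = 3: RHS = 450 is not a perfect cube.
  y = -3: RHS = -468 is not a perfect cube.
Continuing the search up to |y| = 30 finds no further solutions beyond those listed.
Collected solutions: (2, 1).

Solutions (with |y| ≤ 30): (2, 1).


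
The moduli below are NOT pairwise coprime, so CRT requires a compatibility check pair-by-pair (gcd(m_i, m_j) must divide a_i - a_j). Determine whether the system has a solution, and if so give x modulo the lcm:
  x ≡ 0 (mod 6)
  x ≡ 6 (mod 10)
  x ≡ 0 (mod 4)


Moduli 6, 10, 4 are not pairwise coprime, so CRT works modulo lcm(m_i) when all pairwise compatibility conditions hold.
Pairwise compatibility: gcd(m_i, m_j) must divide a_i - a_j for every pair.
Merge one congruence at a time:
  Start: x ≡ 0 (mod 6).
  Combine with x ≡ 6 (mod 10): gcd(6, 10) = 2; 6 - 0 = 6, which IS divisible by 2, so compatible.
    Write x = 0 + 6·t and substitute into x ≡ 6 (mod 10): 6·t ≡ 6 − 0 = 6 (mod 10).
    Divide the congruence (and modulus) by g = 2: 3·t ≡ 3 (mod 5).
    The inverse of 3 mod 5 is 2 (since 3·2 = 6 = 1·5 + 1), so t ≡ 2·3 = 6 ≡ 1 (mod 5).
    Then x = 0 + 6·1 = 6, valid modulo lcm(6, 10) = 30: x ≡ 6 (mod 30).
  Combine with x ≡ 0 (mod 4): gcd(30, 4) = 2; 0 - 6 = -6, which IS divisible by 2, so compatible.
    Write x = 6 + 30·t and substitute into x ≡ 0 (mod 4): 30·t ≡ 0 − 6 = -6 (mod 4).
    Divide the congruence (and modulus) by g = 2: 15·t ≡ -3 (mod 2).
    Reduce coefficients mod 2: 1·t ≡ 1 (mod 2).
    So t ≡ 1 (mod 2).
    Then x = 6 + 30·1 = 36, valid modulo lcm(30, 4) = 60: x ≡ 36 (mod 60).
Verify: 36 mod 6 = 0, 36 mod 10 = 6, 36 mod 4 = 0.

x ≡ 36 (mod 60).


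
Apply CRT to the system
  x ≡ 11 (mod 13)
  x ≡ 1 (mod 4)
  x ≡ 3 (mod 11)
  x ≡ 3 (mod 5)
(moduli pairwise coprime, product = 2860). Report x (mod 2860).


Product of moduli M = 13 · 4 · 11 · 5 = 2860.
Merge one congruence at a time:
  Start: x ≡ 11 (mod 13).
  Combine with x ≡ 1 (mod 4); new modulus lcm = 52.
    Write x = 11 + 13·t and substitute into x ≡ 1 (mod 4): 13·t ≡ 1 − 11 = -10 (mod 4).
    Reduce coefficients mod 4: 1·t ≡ 2 (mod 4).
    So t ≡ 2 (mod 4).
    Then x = 11 + 13·2 = 37, valid modulo lcm(13, 4) = 52: x ≡ 37 (mod 52).
  Combine with x ≡ 3 (mod 11); new modulus lcm = 572.
    Write x = 37 + 52·t and substitute into x ≡ 3 (mod 11): 52·t ≡ 3 − 37 = -34 (mod 11).
    Reduce coefficients mod 11: 8·t ≡ 10 (mod 11).
    The inverse of 8 mod 11 is 7 (since 8·7 = 56 = 5·11 + 1), so t ≡ 7·10 = 70 ≡ 4 (mod 11).
    Then x = 37 + 52·4 = 245, valid modulo lcm(52, 11) = 572: x ≡ 245 (mod 572).
  Combine with x ≡ 3 (mod 5); new modulus lcm = 2860.
    Write x = 245 + 572·t and substitute into x ≡ 3 (mod 5): 572·t ≡ 3 − 245 = -242 (mod 5).
    Reduce coefficients mod 5: 2·t ≡ 3 (mod 5).
    The inverse of 2 mod 5 is 3 (since 2·3 = 6 = 1·5 + 1), so t ≡ 3·3 = 9 ≡ 4 (mod 5).
    Then x = 245 + 572·4 = 2533, valid modulo lcm(572, 5) = 2860: x ≡ 2533 (mod 2860).
Verify against each original: 2533 mod 13 = 11, 2533 mod 4 = 1, 2533 mod 11 = 3, 2533 mod 5 = 3.

x ≡ 2533 (mod 2860).


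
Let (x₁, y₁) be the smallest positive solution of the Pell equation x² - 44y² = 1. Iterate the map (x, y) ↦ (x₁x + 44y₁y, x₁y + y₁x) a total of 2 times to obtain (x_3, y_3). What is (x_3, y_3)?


Step 1: Find the fundamental solution (x₁, y₁) of x² - 44y² = 1.
  Expand √44 as a continued fraction. a₀ = ⌊√44⌋ = 6; iterate m_{k+1} = d_k·a_k − m_k, d_{k+1} = (44 − m_{k+1}²)/d_k, a_{k+1} = ⌊(a₀ + m_{k+1})/d_{k+1}⌋ (starting m₀ = 0, d₀ = 1), with convergents p_k = a_k·p_{k-1} + p_{k-2}, q_k = a_k·q_{k-1} + q_{k-2} (p₋₁ = 1, q₋₁ = 0):
  k = 0: a₀ = 6; p₀/q₀ = 6/1; p₀² − 44·q₀² = 36 − 44 = -8.
  k = 1: m = 6, d = 8, a = ⌊(6 + 6)/8⌋ = 1; p/q = (1·6 + 1)/(1·1 + 0) = 7/1; p² − 44·q² = 49 − 44 = 5.
  k = 2: m = 2, d = 5, a = ⌊(6 + 2)/5⌋ = 1; p/q = (1·7 + 6)/(1·1 + 1) = 13/2; p² − 44·q² = 169 − 176 = -7.
  k = 3: m = 3, d = 7, a = ⌊(6 + 3)/7⌋ = 1; p/q = (1·13 + 7)/(1·2 + 1) = 20/3; p² − 44·q² = 400 − 396 = 4.
  k = 4: m = 4, d = 4, a = ⌊(6 + 4)/4⌋ = 2; p/q = (2·20 + 13)/(2·3 + 2) = 53/8; p² − 44·q² = 2809 − 2816 = -7.
  k = 5: m = 4, d = 7, a = ⌊(6 + 4)/7⌋ = 1; p/q = (1·53 + 20)/(1·8 + 3) = 73/11; p² − 44·q² = 5329 − 5324 = 5.
  k = 6: m = 3, d = 5, a = ⌊(6 + 3)/5⌋ = 1; p/q = (1·73 + 53)/(1·11 + 8) = 126/19; p² − 44·q² = 15876 − 15884 = -8.
  k = 7: m = 2, d = 8, a = ⌊(6 + 2)/8⌋ = 1; p/q = (1·126 + 73)/(1·19 + 11) = 199/30; p² − 44·q² = 39601 − 39600 = 1.
  The first convergent with p² − 44·q² = 1 gives the fundamental solution (x₁, y₁) = (199, 30).
Step 2: Apply the recurrence (x_{n+1}, y_{n+1}) = (x₁x_n + 44y₁y_n, x₁y_n + y₁x_n) repeatedly.
  From (x_1, y_1) = (199, 30): x_2 = 199·199 + 44·30·30 = 79201; y_2 = 199·30 + 30·199 = 11940.
  From (x_2, y_2) = (79201, 11940): x_3 = 199·79201 + 44·30·11940 = 31521799; y_3 = 199·11940 + 30·79201 = 4752090.
Step 3: Verify x_3² - 44·y_3² = 993623812196401 - 993623812196400 = 1 (should be 1). ✓

(x_1, y_1) = (199, 30); (x_3, y_3) = (31521799, 4752090).


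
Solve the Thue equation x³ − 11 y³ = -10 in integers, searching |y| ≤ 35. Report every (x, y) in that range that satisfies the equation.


The equation is x³ - 11y³ = -10. For fixed y, x³ = 11·y³ − 10, so a solution requires the RHS to be a perfect cube.
Strategy: iterate y from -35 to 35, compute RHS = 11·y³ − 10, and check whether it is a (positive or negative) perfect cube.
Check small values of y:
  y = 0: RHS = -10 is not a perfect cube.
  y = 1: RHS = 1 = (1)³ ⇒ x = 1 works.
  y = -1: RHS = -21 is not a perfect cube.
  y = 2: RHS = 78 is not a perfect cube.
  y = -2: RHS = -98 is not a perfect cube.
  y = 3: RHS = 287 is not a perfect cube.
  y = -3: RHS = -307 is not a perfect cube.
Continuing the search up to |y| = 35 finds no further solutions beyond those listed.
Collected solutions: (1, 1).

Solutions (with |y| ≤ 35): (1, 1).


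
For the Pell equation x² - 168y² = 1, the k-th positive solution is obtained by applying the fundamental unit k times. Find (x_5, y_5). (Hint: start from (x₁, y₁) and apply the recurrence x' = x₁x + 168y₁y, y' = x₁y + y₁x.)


Step 1: Find the fundamental solution (x₁, y₁) of x² - 168y² = 1.
  Expand √168 as a continued fraction. a₀ = ⌊√168⌋ = 12; iterate m_{k+1} = d_k·a_k − m_k, d_{k+1} = (168 − m_{k+1}²)/d_k, a_{k+1} = ⌊(a₀ + m_{k+1})/d_{k+1}⌋ (starting m₀ = 0, d₀ = 1), with convergents p_k = a_k·p_{k-1} + p_{k-2}, q_k = a_k·q_{k-1} + q_{k-2} (p₋₁ = 1, q₋₁ = 0):
  k = 0: a₀ = 12; p₀/q₀ = 12/1; p₀² − 168·q₀² = 144 − 168 = -24.
  k = 1: m = 12, d = 24, a = ⌊(12 + 12)/24⌋ = 1; p/q = (1·12 + 1)/(1·1 + 0) = 13/1; p² − 168·q² = 169 − 168 = 1.
  The first convergent with p² − 168·q² = 1 gives the fundamental solution (x₁, y₁) = (13, 1).
Step 2: Apply the recurrence (x_{n+1}, y_{n+1}) = (x₁x_n + 168y₁y_n, x₁y_n + y₁x_n) repeatedly.
  From (x_1, y_1) = (13, 1): x_2 = 13·13 + 168·1·1 = 337; y_2 = 13·1 + 1·13 = 26.
  From (x_2, y_2) = (337, 26): x_3 = 13·337 + 168·1·26 = 8749; y_3 = 13·26 + 1·337 = 675.
  From (x_3, y_3) = (8749, 675): x_4 = 13·8749 + 168·1·675 = 227137; y_4 = 13·675 + 1·8749 = 17524.
  From (x_4, y_4) = (227137, 17524): x_5 = 13·227137 + 168·1·17524 = 5896813; y_5 = 13·17524 + 1·227137 = 454949.
Step 3: Verify x_5² - 168·y_5² = 34772403556969 - 34772403556968 = 1 (should be 1). ✓

(x_1, y_1) = (13, 1); (x_5, y_5) = (5896813, 454949).


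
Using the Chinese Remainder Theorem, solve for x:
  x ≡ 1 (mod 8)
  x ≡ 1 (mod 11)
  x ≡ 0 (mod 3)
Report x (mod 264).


Moduli 8, 11, 3 are pairwise coprime; by CRT there is a unique solution modulo M = 8 · 11 · 3 = 264.
Solve pairwise, accumulating the modulus:
  Start with x ≡ 1 (mod 8).
  Combine with x ≡ 1 (mod 11): since gcd(8, 11) = 1, we get a unique residue mod 88.
    Write x = 1 + 8·t and substitute into x ≡ 1 (mod 11): 8·t ≡ 1 − 1 = 0 (mod 11).
    The inverse of 8 mod 11 is 7 (since 8·7 = 56 = 5·11 + 1), so t ≡ 7·0 = 0 ≡ 0 (mod 11).
    Then x = 1 + 8·0 = 1, valid modulo lcm(8, 11) = 88: x ≡ 1 (mod 88).
  Combine with x ≡ 0 (mod 3): since gcd(88, 3) = 1, we get a unique residue mod 264.
    Write x = 1 + 88·t and substitute into x ≡ 0 (mod 3): 88·t ≡ 0 − 1 = -1 (mod 3).
    Reduce coefficients mod 3: 1·t ≡ 2 (mod 3).
    So t ≡ 2 (mod 3).
    Then x = 1 + 88·2 = 177, valid modulo lcm(88, 3) = 264: x ≡ 177 (mod 264).
Verify: 177 mod 8 = 1 ✓, 177 mod 11 = 1 ✓, 177 mod 3 = 0 ✓.

x ≡ 177 (mod 264).


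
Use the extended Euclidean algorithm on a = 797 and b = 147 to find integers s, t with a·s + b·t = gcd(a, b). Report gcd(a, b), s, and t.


Euclidean algorithm on (797, 147) — divide until remainder is 0:
  797 = 5 · 147 + 62
  147 = 2 · 62 + 23
  62 = 2 · 23 + 16
  23 = 1 · 16 + 7
  16 = 2 · 7 + 2
  7 = 3 · 2 + 1
  2 = 2 · 1 + 0
gcd(797, 147) = 1.
Track Bezout coefficients alongside the remainders: start with r₀ = 797 = a·1 + b·0 (s = 1, t = 0) and r₁ = 147 = a·0 + b·1 (s = 0, t = 1); each new remainder r_{k+1} = r_{k-1} − q_k·r_k inherits s_{k+1} = s_{k-1} − q_k·s_k, t_{k+1} = t_{k-1} − q_k·t_k, so r_k = a·s_k + b·t_k at every step:
  q = 5: r = 62, s = 1 − 5·0 = 1, t = 0 − 5·1 = -5  (check: 797·1 + 147·(-5) = 62)
  q = 2: r = 23, s = 0 − 2·1 = -2, t = 1 − 2·(-5) = 11  (check: 797·(-2) + 147·11 = 23)
  q = 2: r = 16, s = 1 − 2·(-2) = 5, t = -5 − 2·11 = -27  (check: 797·5 + 147·(-27) = 16)
  q = 1: r = 7, s = -2 − 1·5 = -7, t = 11 − 1·(-27) = 38  (check: 797·(-7) + 147·38 = 7)
  q = 2: r = 2, s = 5 − 2·(-7) = 19, t = -27 − 2·38 = -103  (check: 797·19 + 147·(-103) = 2)
  q = 3: r = 1, s = -7 − 3·19 = -64, t = 38 − 3·(-103) = 347  (check: 797·(-64) + 147·347 = 1)
The row with r = 1 (the gcd) gives the Bezout coefficients s = -64, t = 347.
Result: 797 · (-64) + 147 · (347) = 1.

gcd(797, 147) = 1; s = -64, t = 347 (check: 797·(-64) + 147·347 = 1).


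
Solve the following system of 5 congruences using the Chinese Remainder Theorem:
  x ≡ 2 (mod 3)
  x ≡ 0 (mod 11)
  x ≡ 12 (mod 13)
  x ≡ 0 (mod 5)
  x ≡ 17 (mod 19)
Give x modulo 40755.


Product of moduli M = 3 · 11 · 13 · 5 · 19 = 40755.
Merge one congruence at a time:
  Start: x ≡ 2 (mod 3).
  Combine with x ≡ 0 (mod 11); new modulus lcm = 33.
    Write x = 2 + 3·t and substitute into x ≡ 0 (mod 11): 3·t ≡ 0 − 2 = -2 (mod 11).
    Reduce coefficients mod 11: 3·t ≡ 9 (mod 11).
    The inverse of 3 mod 11 is 4 (since 3·4 = 12 = 1·11 + 1), so t ≡ 4·9 = 36 ≡ 3 (mod 11).
    Then x = 2 + 3·3 = 11, valid modulo lcm(3, 11) = 33: x ≡ 11 (mod 33).
  Combine with x ≡ 12 (mod 13); new modulus lcm = 429.
    Write x = 11 + 33·t and substitute into x ≡ 12 (mod 13): 33·t ≡ 12 − 11 = 1 (mod 13).
    Reduce coefficients mod 13: 7·t ≡ 1 (mod 13).
    The inverse of 7 mod 13 is 2 (since 7·2 = 14 = 1·13 + 1), so t ≡ 2·1 = 2 ≡ 2 (mod 13).
    Then x = 11 + 33·2 = 77, valid modulo lcm(33, 13) = 429: x ≡ 77 (mod 429).
  Combine with x ≡ 0 (mod 5); new modulus lcm = 2145.
    Write x = 77 + 429·t and substitute into x ≡ 0 (mod 5): 429·t ≡ 0 − 77 = -77 (mod 5).
    Reduce coefficients mod 5: 4·t ≡ 3 (mod 5).
    The inverse of 4 mod 5 is 4 (since 4·4 = 16 = 3·5 + 1), so t ≡ 4·3 = 12 ≡ 2 (mod 5).
    Then x = 77 + 429·2 = 935, valid modulo lcm(429, 5) = 2145: x ≡ 935 (mod 2145).
  Combine with x ≡ 17 (mod 19); new modulus lcm = 40755.
    Write x = 935 + 2145·t and substitute into x ≡ 17 (mod 19): 2145·t ≡ 17 − 935 = -918 (mod 19).
    Reduce coefficients mod 19: 17·t ≡ 13 (mod 19).
    The inverse of 17 mod 19 is 9 (since 17·9 = 153 = 8·19 + 1), so t ≡ 9·13 = 117 ≡ 3 (mod 19).
    Then x = 935 + 2145·3 = 7370, valid modulo lcm(2145, 19) = 40755: x ≡ 7370 (mod 40755).
Verify against each original: 7370 mod 3 = 2, 7370 mod 11 = 0, 7370 mod 13 = 12, 7370 mod 5 = 0, 7370 mod 19 = 17.

x ≡ 7370 (mod 40755).


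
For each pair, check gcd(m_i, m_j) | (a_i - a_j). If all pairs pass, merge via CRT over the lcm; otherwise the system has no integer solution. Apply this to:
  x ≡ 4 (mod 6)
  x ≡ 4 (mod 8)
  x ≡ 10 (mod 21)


Moduli 6, 8, 21 are not pairwise coprime, so CRT works modulo lcm(m_i) when all pairwise compatibility conditions hold.
Pairwise compatibility: gcd(m_i, m_j) must divide a_i - a_j for every pair.
Merge one congruence at a time:
  Start: x ≡ 4 (mod 6).
  Combine with x ≡ 4 (mod 8): gcd(6, 8) = 2; 4 - 4 = 0, which IS divisible by 2, so compatible.
    Write x = 4 + 6·t and substitute into x ≡ 4 (mod 8): 6·t ≡ 4 − 4 = 0 (mod 8).
    Divide the congruence (and modulus) by g = 2: 3·t ≡ 0 (mod 4).
    The inverse of 3 mod 4 is 3 (since 3·3 = 9 = 2·4 + 1), so t ≡ 3·0 = 0 ≡ 0 (mod 4).
    Then x = 4 + 6·0 = 4, valid modulo lcm(6, 8) = 24: x ≡ 4 (mod 24).
  Combine with x ≡ 10 (mod 21): gcd(24, 21) = 3; 10 - 4 = 6, which IS divisible by 3, so compatible.
    Write x = 4 + 24·t and substitute into x ≡ 10 (mod 21): 24·t ≡ 10 − 4 = 6 (mod 21).
    Divide the congruence (and modulus) by g = 3: 8·t ≡ 2 (mod 7).
    Reduce coefficients mod 7: 1·t ≡ 2 (mod 7).
    So t ≡ 2 (mod 7).
    Then x = 4 + 24·2 = 52, valid modulo lcm(24, 21) = 168: x ≡ 52 (mod 168).
Verify: 52 mod 6 = 4, 52 mod 8 = 4, 52 mod 21 = 10.

x ≡ 52 (mod 168).


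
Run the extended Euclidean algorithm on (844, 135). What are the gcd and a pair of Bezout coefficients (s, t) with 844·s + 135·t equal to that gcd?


Euclidean algorithm on (844, 135) — divide until remainder is 0:
  844 = 6 · 135 + 34
  135 = 3 · 34 + 33
  34 = 1 · 33 + 1
  33 = 33 · 1 + 0
gcd(844, 135) = 1.
Track Bezout coefficients alongside the remainders: start with r₀ = 844 = a·1 + b·0 (s = 1, t = 0) and r₁ = 135 = a·0 + b·1 (s = 0, t = 1); each new remainder r_{k+1} = r_{k-1} − q_k·r_k inherits s_{k+1} = s_{k-1} − q_k·s_k, t_{k+1} = t_{k-1} − q_k·t_k, so r_k = a·s_k + b·t_k at every step:
  q = 6: r = 34, s = 1 − 6·0 = 1, t = 0 − 6·1 = -6  (check: 844·1 + 135·(-6) = 34)
  q = 3: r = 33, s = 0 − 3·1 = -3, t = 1 − 3·(-6) = 19  (check: 844·(-3) + 135·19 = 33)
  q = 1: r = 1, s = 1 − 1·(-3) = 4, t = -6 − 1·19 = -25  (check: 844·4 + 135·(-25) = 1)
The row with r = 1 (the gcd) gives the Bezout coefficients s = 4, t = -25.
Result: 844 · (4) + 135 · (-25) = 1.

gcd(844, 135) = 1; s = 4, t = -25 (check: 844·4 + 135·(-25) = 1).


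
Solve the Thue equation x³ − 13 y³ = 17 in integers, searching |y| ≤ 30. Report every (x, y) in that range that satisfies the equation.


The equation is x³ - 13y³ = 17. For fixed y, x³ = 13·y³ + 17, so a solution requires the RHS to be a perfect cube.
Strategy: iterate y from -30 to 30, compute RHS = 13·y³ + 17, and check whether it is a (positive or negative) perfect cube.
Check small values of y:
  y = 0: RHS = 17 is not a perfect cube.
  y = 1: RHS = 30 is not a perfect cube.
  y = -1: RHS = 4 is not a perfect cube.
  y = 2: RHS = 121 is not a perfect cube.
  y = -2: RHS = -87 is not a perfect cube.
  y = 3: RHS = 368 is not a perfect cube.
  y = -3: RHS = -334 is not a perfect cube.
Continuing the search up to |y| = 30 finds no solutions either.
No (x, y) in the scanned range satisfies the equation.

No integer solutions with |y| ≤ 30.


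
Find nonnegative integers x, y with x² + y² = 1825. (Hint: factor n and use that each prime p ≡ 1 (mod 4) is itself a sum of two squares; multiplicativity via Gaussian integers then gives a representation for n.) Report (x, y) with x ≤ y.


Step 1: Factor n = 1825 = 5^2 · 73.
Step 2: Check the mod-4 condition on each prime factor: 5 ≡ 1 (mod 4), exponent 2; 73 ≡ 1 (mod 4), exponent 1.
All primes ≡ 3 (mod 4) appear to even exponent (or don't appear), so by the two-squares theorem n IS expressible as a sum of two squares.
Step 3: Build a representation. Here n = 5 · 5 · 73 is a product of primes ≡ 1 (mod 4). Each prime p ≡ 1 (mod 4) is itself a sum of two squares; find a² by testing p − a² for a perfect square:
  5: 5 − 1² = 4 = 2² ⇒ 5 = 1² + 2².
  73: 73 − 1² = 72, 73 − 2² = 69, 73 − 3² = 64 = 8² ⇒ 73 = 3² + 8².
  Combine using the Brahmagupta–Fibonacci identity (a² + b²)(c² + d²) = (ac − bd)² + (ad + bc)² = (ac + bd)² + (ad − bc)²:
  5 · 5 = 25: from (1² + 2²)(1² + 2²), take (1·1 − 2·2, 1·2 + 2·1) = (1 − 4, 2 + 2) = (-3, 4); dropping signs (only squares matter) gives (3, 4); check 3² + 4² = 9 + 16 = 25 ✓.
  25 · 73 = 1825: from (3² + 4²)(3² + 8²), take (3·3 − 4·8, 3·8 + 4·3) = (9 − 32, 24 + 12) = (-23, 36); dropping signs (only squares matter) gives (23, 36); check 23² + 36² = 529 + 1296 = 1825 ✓.
Step 4: Order so x ≤ y and verify: 23² + 36² = 529 + 1296 = 1825 = n. ✓

n = 1825 = 23² + 36² (one valid representation with x ≤ y).


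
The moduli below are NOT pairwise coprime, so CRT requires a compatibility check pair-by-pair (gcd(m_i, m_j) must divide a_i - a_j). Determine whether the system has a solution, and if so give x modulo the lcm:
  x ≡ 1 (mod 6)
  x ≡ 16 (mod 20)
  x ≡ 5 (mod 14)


Moduli 6, 20, 14 are not pairwise coprime, so CRT works modulo lcm(m_i) when all pairwise compatibility conditions hold.
Pairwise compatibility: gcd(m_i, m_j) must divide a_i - a_j for every pair.
Merge one congruence at a time:
  Start: x ≡ 1 (mod 6).
  Combine with x ≡ 16 (mod 20): gcd(6, 20) = 2, and 16 - 1 = 15 is NOT divisible by 2.
    ⇒ system is inconsistent (no integer solution).

No solution (the system is inconsistent).


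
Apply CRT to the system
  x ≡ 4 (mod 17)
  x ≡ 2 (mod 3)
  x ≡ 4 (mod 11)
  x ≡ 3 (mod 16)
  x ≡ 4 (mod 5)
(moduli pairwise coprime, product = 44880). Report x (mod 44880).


Product of moduli M = 17 · 3 · 11 · 16 · 5 = 44880.
Merge one congruence at a time:
  Start: x ≡ 4 (mod 17).
  Combine with x ≡ 2 (mod 3); new modulus lcm = 51.
    Write x = 4 + 17·t and substitute into x ≡ 2 (mod 3): 17·t ≡ 2 − 4 = -2 (mod 3).
    Reduce coefficients mod 3: 2·t ≡ 1 (mod 3).
    The inverse of 2 mod 3 is 2 (since 2·2 = 4 = 1·3 + 1), so t ≡ 2·1 = 2 ≡ 2 (mod 3).
    Then x = 4 + 17·2 = 38, valid modulo lcm(17, 3) = 51: x ≡ 38 (mod 51).
  Combine with x ≡ 4 (mod 11); new modulus lcm = 561.
    Write x = 38 + 51·t and substitute into x ≡ 4 (mod 11): 51·t ≡ 4 − 38 = -34 (mod 11).
    Reduce coefficients mod 11: 7·t ≡ 10 (mod 11).
    The inverse of 7 mod 11 is 8 (since 7·8 = 56 = 5·11 + 1), so t ≡ 8·10 = 80 ≡ 3 (mod 11).
    Then x = 38 + 51·3 = 191, valid modulo lcm(51, 11) = 561: x ≡ 191 (mod 561).
  Combine with x ≡ 3 (mod 16); new modulus lcm = 8976.
    Write x = 191 + 561·t and substitute into x ≡ 3 (mod 16): 561·t ≡ 3 − 191 = -188 (mod 16).
    Reduce coefficients mod 16: 1·t ≡ 4 (mod 16).
    So t ≡ 4 (mod 16).
    Then x = 191 + 561·4 = 2435, valid modulo lcm(561, 16) = 8976: x ≡ 2435 (mod 8976).
  Combine with x ≡ 4 (mod 5); new modulus lcm = 44880.
    Write x = 2435 + 8976·t and substitute into x ≡ 4 (mod 5): 8976·t ≡ 4 − 2435 = -2431 (mod 5).
    Reduce coefficients mod 5: 1·t ≡ 4 (mod 5).
    So t ≡ 4 (mod 5).
    Then x = 2435 + 8976·4 = 38339, valid modulo lcm(8976, 5) = 44880: x ≡ 38339 (mod 44880).
Verify against each original: 38339 mod 17 = 4, 38339 mod 3 = 2, 38339 mod 11 = 4, 38339 mod 16 = 3, 38339 mod 5 = 4.

x ≡ 38339 (mod 44880).


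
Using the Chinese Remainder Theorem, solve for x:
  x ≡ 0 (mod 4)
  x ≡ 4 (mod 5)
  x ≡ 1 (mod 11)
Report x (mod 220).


Moduli 4, 5, 11 are pairwise coprime; by CRT there is a unique solution modulo M = 4 · 5 · 11 = 220.
Solve pairwise, accumulating the modulus:
  Start with x ≡ 0 (mod 4).
  Combine with x ≡ 4 (mod 5): since gcd(4, 5) = 1, we get a unique residue mod 20.
    Write x = 0 + 4·t and substitute into x ≡ 4 (mod 5): 4·t ≡ 4 − 0 = 4 (mod 5).
    The inverse of 4 mod 5 is 4 (since 4·4 = 16 = 3·5 + 1), so t ≡ 4·4 = 16 ≡ 1 (mod 5).
    Then x = 0 + 4·1 = 4, valid modulo lcm(4, 5) = 20: x ≡ 4 (mod 20).
  Combine with x ≡ 1 (mod 11): since gcd(20, 11) = 1, we get a unique residue mod 220.
    Write x = 4 + 20·t and substitute into x ≡ 1 (mod 11): 20·t ≡ 1 − 4 = -3 (mod 11).
    Reduce coefficients mod 11: 9·t ≡ 8 (mod 11).
    The inverse of 9 mod 11 is 5 (since 9·5 = 45 = 4·11 + 1), so t ≡ 5·8 = 40 ≡ 7 (mod 11).
    Then x = 4 + 20·7 = 144, valid modulo lcm(20, 11) = 220: x ≡ 144 (mod 220).
Verify: 144 mod 4 = 0 ✓, 144 mod 5 = 4 ✓, 144 mod 11 = 1 ✓.

x ≡ 144 (mod 220).


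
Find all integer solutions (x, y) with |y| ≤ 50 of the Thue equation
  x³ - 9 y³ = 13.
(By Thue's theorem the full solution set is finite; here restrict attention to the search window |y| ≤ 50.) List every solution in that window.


The equation is x³ - 9y³ = 13. For fixed y, x³ = 9·y³ + 13, so a solution requires the RHS to be a perfect cube.
Strategy: iterate y from -50 to 50, compute RHS = 9·y³ + 13, and check whether it is a (positive or negative) perfect cube.
Check small values of y:
  y = 0: RHS = 13 is not a perfect cube.
  y = 1: RHS = 22 is not a perfect cube.
  y = -1: RHS = 4 is not a perfect cube.
  y = 2: RHS = 85 is not a perfect cube.
  y = -2: RHS = -59 is not a perfect cube.
  y = 3: RHS = 256 is not a perfect cube.
  y = -3: RHS = -230 is not a perfect cube.
Continuing the search up to |y| = 50 finds no solutions either.
No (x, y) in the scanned range satisfies the equation.

No integer solutions with |y| ≤ 50.


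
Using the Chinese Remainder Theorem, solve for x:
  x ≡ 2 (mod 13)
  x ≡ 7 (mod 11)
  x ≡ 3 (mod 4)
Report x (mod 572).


Moduli 13, 11, 4 are pairwise coprime; by CRT there is a unique solution modulo M = 13 · 11 · 4 = 572.
Solve pairwise, accumulating the modulus:
  Start with x ≡ 2 (mod 13).
  Combine with x ≡ 7 (mod 11): since gcd(13, 11) = 1, we get a unique residue mod 143.
    Write x = 2 + 13·t and substitute into x ≡ 7 (mod 11): 13·t ≡ 7 − 2 = 5 (mod 11).
    Reduce coefficients mod 11: 2·t ≡ 5 (mod 11).
    The inverse of 2 mod 11 is 6 (since 2·6 = 12 = 1·11 + 1), so t ≡ 6·5 = 30 ≡ 8 (mod 11).
    Then x = 2 + 13·8 = 106, valid modulo lcm(13, 11) = 143: x ≡ 106 (mod 143).
  Combine with x ≡ 3 (mod 4): since gcd(143, 4) = 1, we get a unique residue mod 572.
    Write x = 106 + 143·t and substitute into x ≡ 3 (mod 4): 143·t ≡ 3 − 106 = -103 (mod 4).
    Reduce coefficients mod 4: 3·t ≡ 1 (mod 4).
    The inverse of 3 mod 4 is 3 (since 3·3 = 9 = 2·4 + 1), so t ≡ 3·1 = 3 ≡ 3 (mod 4).
    Then x = 106 + 143·3 = 535, valid modulo lcm(143, 4) = 572: x ≡ 535 (mod 572).
Verify: 535 mod 13 = 2 ✓, 535 mod 11 = 7 ✓, 535 mod 4 = 3 ✓.

x ≡ 535 (mod 572).


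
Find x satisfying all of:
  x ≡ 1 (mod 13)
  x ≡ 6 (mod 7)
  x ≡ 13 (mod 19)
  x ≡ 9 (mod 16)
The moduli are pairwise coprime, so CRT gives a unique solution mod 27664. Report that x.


Product of moduli M = 13 · 7 · 19 · 16 = 27664.
Merge one congruence at a time:
  Start: x ≡ 1 (mod 13).
  Combine with x ≡ 6 (mod 7); new modulus lcm = 91.
    Write x = 1 + 13·t and substitute into x ≡ 6 (mod 7): 13·t ≡ 6 − 1 = 5 (mod 7).
    Reduce coefficients mod 7: 6·t ≡ 5 (mod 7).
    The inverse of 6 mod 7 is 6 (since 6·6 = 36 = 5·7 + 1), so t ≡ 6·5 = 30 ≡ 2 (mod 7).
    Then x = 1 + 13·2 = 27, valid modulo lcm(13, 7) = 91: x ≡ 27 (mod 91).
  Combine with x ≡ 13 (mod 19); new modulus lcm = 1729.
    Write x = 27 + 91·t and substitute into x ≡ 13 (mod 19): 91·t ≡ 13 − 27 = -14 (mod 19).
    Reduce coefficients mod 19: 15·t ≡ 5 (mod 19).
    The inverse of 15 mod 19 is 14 (since 15·14 = 210 = 11·19 + 1), so t ≡ 14·5 = 70 ≡ 13 (mod 19).
    Then x = 27 + 91·13 = 1210, valid modulo lcm(91, 19) = 1729: x ≡ 1210 (mod 1729).
  Combine with x ≡ 9 (mod 16); new modulus lcm = 27664.
    Write x = 1210 + 1729·t and substitute into x ≡ 9 (mod 16): 1729·t ≡ 9 − 1210 = -1201 (mod 16).
    Reduce coefficients mod 16: 1·t ≡ 15 (mod 16).
    So t ≡ 15 (mod 16).
    Then x = 1210 + 1729·15 = 27145, valid modulo lcm(1729, 16) = 27664: x ≡ 27145 (mod 27664).
Verify against each original: 27145 mod 13 = 1, 27145 mod 7 = 6, 27145 mod 19 = 13, 27145 mod 16 = 9.

x ≡ 27145 (mod 27664).


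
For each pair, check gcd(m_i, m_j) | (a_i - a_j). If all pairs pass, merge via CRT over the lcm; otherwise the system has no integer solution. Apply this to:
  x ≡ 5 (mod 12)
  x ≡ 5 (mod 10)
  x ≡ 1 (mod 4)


Moduli 12, 10, 4 are not pairwise coprime, so CRT works modulo lcm(m_i) when all pairwise compatibility conditions hold.
Pairwise compatibility: gcd(m_i, m_j) must divide a_i - a_j for every pair.
Merge one congruence at a time:
  Start: x ≡ 5 (mod 12).
  Combine with x ≡ 5 (mod 10): gcd(12, 10) = 2; 5 - 5 = 0, which IS divisible by 2, so compatible.
    Write x = 5 + 12·t and substitute into x ≡ 5 (mod 10): 12·t ≡ 5 − 5 = 0 (mod 10).
    Divide the congruence (and modulus) by g = 2: 6·t ≡ 0 (mod 5).
    Reduce coefficients mod 5: 1·t ≡ 0 (mod 5).
    So t ≡ 0 (mod 5).
    Then x = 5 + 12·0 = 5, valid modulo lcm(12, 10) = 60: x ≡ 5 (mod 60).
  Combine with x ≡ 1 (mod 4): gcd(60, 4) = 4; 1 - 5 = -4, which IS divisible by 4, so compatible.
    Write x = 5 + 60·t and substitute into x ≡ 1 (mod 4): 60·t ≡ 1 − 5 = -4 (mod 4).
    Divide the congruence (and modulus) by g = 4: 15·t ≡ -1 (mod 1).
    Modulo 1 every t works; take t = 0.
    Then x = 5 + 60·0 = 5, valid modulo lcm(60, 4) = 60: x ≡ 5 (mod 60).
Verify: 5 mod 12 = 5, 5 mod 10 = 5, 5 mod 4 = 1.

x ≡ 5 (mod 60).


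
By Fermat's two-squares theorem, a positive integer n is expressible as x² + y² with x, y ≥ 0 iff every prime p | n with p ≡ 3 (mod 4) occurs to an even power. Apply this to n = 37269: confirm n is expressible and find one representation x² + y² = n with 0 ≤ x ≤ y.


Step 1: Factor n = 37269 = 3^2 · 41 · 101.
Step 2: Check the mod-4 condition on each prime factor: 3 ≡ 3 (mod 4), exponent 2 (must be even); 41 ≡ 1 (mod 4), exponent 1; 101 ≡ 1 (mod 4), exponent 1.
All primes ≡ 3 (mod 4) appear to even exponent (or don't appear), so by the two-squares theorem n IS expressible as a sum of two squares.
Step 3: Build a representation. Group n = k² · m with k = 3 and m = 41 · 101 = 4141 (a product of primes ≡ 1 (mod 4)); a representation of m scales to one of n via (k·x)² + (k·y)² = k²(x² + y²). Each prime p ≡ 1 (mod 4) is itself a sum of two squares; find a² by testing p − a² for a perfect square:
  41: 41 − 1² = 40, 41 − 2² = 37, 41 − 3² = 32, 41 − 4² = 25 = 5² ⇒ 41 = 4² + 5².
  101: 101 − 1² = 100 = 10² ⇒ 101 = 1² + 10².
  Combine using the Brahmagupta–Fibonacci identity (a² + b²)(c² + d²) = (ac − bd)² + (ad + bc)² = (ac + bd)² + (ad − bc)²:
  41 · 101 = 4141: from (4² + 5²)(1² + 10²), take (4·1 − 5·10, 4·10 + 5·1) = (4 − 50, 40 + 5) = (-46, 45); dropping signs (only squares matter) gives (46, 45); check 46² + 45² = 2116 + 2025 = 4141 ✓.
  Scale by k = 3: (3·46, 3·45) = (138, 135).
Step 4: Order so x ≤ y and verify: 135² + 138² = 18225 + 19044 = 37269 = n. ✓

n = 37269 = 135² + 138² (one valid representation with x ≤ y).


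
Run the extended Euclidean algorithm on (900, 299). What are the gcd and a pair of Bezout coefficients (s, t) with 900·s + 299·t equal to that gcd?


Euclidean algorithm on (900, 299) — divide until remainder is 0:
  900 = 3 · 299 + 3
  299 = 99 · 3 + 2
  3 = 1 · 2 + 1
  2 = 2 · 1 + 0
gcd(900, 299) = 1.
Track Bezout coefficients alongside the remainders: start with r₀ = 900 = a·1 + b·0 (s = 1, t = 0) and r₁ = 299 = a·0 + b·1 (s = 0, t = 1); each new remainder r_{k+1} = r_{k-1} − q_k·r_k inherits s_{k+1} = s_{k-1} − q_k·s_k, t_{k+1} = t_{k-1} − q_k·t_k, so r_k = a·s_k + b·t_k at every step:
  q = 3: r = 3, s = 1 − 3·0 = 1, t = 0 − 3·1 = -3  (check: 900·1 + 299·(-3) = 3)
  q = 99: r = 2, s = 0 − 99·1 = -99, t = 1 − 99·(-3) = 298  (check: 900·(-99) + 299·298 = 2)
  q = 1: r = 1, s = 1 − 1·(-99) = 100, t = -3 − 1·298 = -301  (check: 900·100 + 299·(-301) = 1)
The row with r = 1 (the gcd) gives the Bezout coefficients s = 100, t = -301.
Result: 900 · (100) + 299 · (-301) = 1.

gcd(900, 299) = 1; s = 100, t = -301 (check: 900·100 + 299·(-301) = 1).
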